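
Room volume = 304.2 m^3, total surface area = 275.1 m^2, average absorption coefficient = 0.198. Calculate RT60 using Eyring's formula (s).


Given values:
  V = 304.2 m^3, S = 275.1 m^2, alpha = 0.198
Formula: RT60 = 0.161 * V / (-S * ln(1 - alpha))
Compute ln(1 - 0.198) = ln(0.802) = -0.220647
Denominator: -275.1 * -0.220647 = 60.7
Numerator: 0.161 * 304.2 = 48.9762
RT60 = 48.9762 / 60.7 = 0.807

0.807 s


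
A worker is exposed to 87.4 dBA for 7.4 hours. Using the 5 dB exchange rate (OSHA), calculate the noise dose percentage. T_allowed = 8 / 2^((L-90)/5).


Given values:
  L = 87.4 dBA, T = 7.4 hours
Formula: T_allowed = 8 / 2^((L - 90) / 5)
Compute exponent: (87.4 - 90) / 5 = -0.52
Compute 2^(-0.52) = 0.697372
T_allowed = 8 / 0.697372 = 11.471639 hours
Dose = (T / T_allowed) * 100
Dose = (7.4 / 11.471639) * 100 = 64.51

64.51 %


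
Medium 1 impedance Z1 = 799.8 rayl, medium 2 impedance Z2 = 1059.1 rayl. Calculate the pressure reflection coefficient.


Given values:
  Z1 = 799.8 rayl, Z2 = 1059.1 rayl
Formula: R = (Z2 - Z1) / (Z2 + Z1)
Numerator: Z2 - Z1 = 1059.1 - 799.8 = 259.3
Denominator: Z2 + Z1 = 1059.1 + 799.8 = 1858.9
R = 259.3 / 1858.9 = 0.1395

0.1395


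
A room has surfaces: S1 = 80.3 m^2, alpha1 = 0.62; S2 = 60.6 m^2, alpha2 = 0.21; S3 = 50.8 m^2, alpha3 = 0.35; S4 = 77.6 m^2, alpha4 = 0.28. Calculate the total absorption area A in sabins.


Given surfaces:
  Surface 1: 80.3 * 0.62 = 49.786
  Surface 2: 60.6 * 0.21 = 12.726
  Surface 3: 50.8 * 0.35 = 17.78
  Surface 4: 77.6 * 0.28 = 21.728
Formula: A = sum(Si * alpha_i)
A = 49.786 + 12.726 + 17.78 + 21.728
A = 102.02

102.02 sabins


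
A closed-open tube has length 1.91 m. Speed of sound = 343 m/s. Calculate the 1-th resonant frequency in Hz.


Given values:
  Tube type: closed-open, L = 1.91 m, c = 343 m/s, n = 1
Formula: f_n = (2n - 1) * c / (4 * L)
Compute 2n - 1 = 2*1 - 1 = 1
Compute 4 * L = 4 * 1.91 = 7.64
f = 1 * 343 / 7.64
f = 44.9

44.9 Hz


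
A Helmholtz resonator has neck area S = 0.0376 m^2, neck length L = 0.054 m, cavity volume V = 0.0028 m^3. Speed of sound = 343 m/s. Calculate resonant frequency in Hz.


Given values:
  S = 0.0376 m^2, L = 0.054 m, V = 0.0028 m^3, c = 343 m/s
Formula: f = (c / (2*pi)) * sqrt(S / (V * L))
Compute V * L = 0.0028 * 0.054 = 0.0001512
Compute S / (V * L) = 0.0376 / 0.0001512 = 248.6772
Compute sqrt(248.6772) = 15.769502
Compute c / (2*pi) = 343 / 6.283185 = 54.590148
f = 54.590148 * 15.769502 = 860.86

860.86 Hz


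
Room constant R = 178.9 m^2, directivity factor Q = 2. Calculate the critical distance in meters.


Given values:
  R = 178.9 m^2, Q = 2
Formula: d_c = 0.141 * sqrt(Q * R)
Compute Q * R = 2 * 178.9 = 357.8
Compute sqrt(357.8) = 18.9156
d_c = 0.141 * 18.9156 = 2.667

2.667 m


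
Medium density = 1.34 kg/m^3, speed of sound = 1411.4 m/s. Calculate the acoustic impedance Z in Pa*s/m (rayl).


Given values:
  rho = 1.34 kg/m^3
  c = 1411.4 m/s
Formula: Z = rho * c
Z = 1.34 * 1411.4
Z = 1891.28

1891.28 rayl


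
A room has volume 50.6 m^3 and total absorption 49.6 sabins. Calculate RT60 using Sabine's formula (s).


Given values:
  V = 50.6 m^3
  A = 49.6 sabins
Formula: RT60 = 0.161 * V / A
Numerator: 0.161 * 50.6 = 8.1466
RT60 = 8.1466 / 49.6 = 0.164

0.164 s


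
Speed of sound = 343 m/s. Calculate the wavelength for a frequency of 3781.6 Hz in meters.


Given values:
  c = 343 m/s, f = 3781.6 Hz
Formula: lambda = c / f
lambda = 343 / 3781.6
lambda = 0.0907

0.0907 m


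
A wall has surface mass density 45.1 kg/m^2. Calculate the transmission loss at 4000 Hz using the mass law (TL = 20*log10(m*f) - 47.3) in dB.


Given values:
  m = 45.1 kg/m^2, f = 4000 Hz
Formula: TL = 20 * log10(m * f) - 47.3
Compute m * f = 45.1 * 4000 = 180400.0
Compute log10(180400.0) = 5.256237
Compute 20 * 5.256237 = 105.1247
TL = 105.1247 - 47.3 = 57.82

57.82 dB


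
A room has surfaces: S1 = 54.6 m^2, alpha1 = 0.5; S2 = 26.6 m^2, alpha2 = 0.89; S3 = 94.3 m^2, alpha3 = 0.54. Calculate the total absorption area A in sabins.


Given surfaces:
  Surface 1: 54.6 * 0.5 = 27.3
  Surface 2: 26.6 * 0.89 = 23.674
  Surface 3: 94.3 * 0.54 = 50.922
Formula: A = sum(Si * alpha_i)
A = 27.3 + 23.674 + 50.922
A = 101.9

101.9 sabins


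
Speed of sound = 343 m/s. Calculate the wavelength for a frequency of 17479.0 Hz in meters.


Given values:
  c = 343 m/s, f = 17479.0 Hz
Formula: lambda = c / f
lambda = 343 / 17479.0
lambda = 0.0196

0.0196 m


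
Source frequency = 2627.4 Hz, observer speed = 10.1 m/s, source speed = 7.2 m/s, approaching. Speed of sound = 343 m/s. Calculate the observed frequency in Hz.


Given values:
  f_s = 2627.4 Hz, v_o = 10.1 m/s, v_s = 7.2 m/s
  Direction: approaching
Formula: f_o = f_s * (c + v_o) / (c - v_s)
Numerator: c + v_o = 343 + 10.1 = 353.1
Denominator: c - v_s = 343 - 7.2 = 335.8
f_o = 2627.4 * 353.1 / 335.8 = 2762.76

2762.76 Hz


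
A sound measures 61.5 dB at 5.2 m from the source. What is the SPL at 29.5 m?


Given values:
  SPL1 = 61.5 dB, r1 = 5.2 m, r2 = 29.5 m
Formula: SPL2 = SPL1 - 20 * log10(r2 / r1)
Compute ratio: r2 / r1 = 29.5 / 5.2 = 5.6731
Compute log10: log10(5.6731) = 0.75382
Compute drop: 20 * 0.75382 = 15.0764
SPL2 = 61.5 - 15.0764 = 46.42

46.42 dB


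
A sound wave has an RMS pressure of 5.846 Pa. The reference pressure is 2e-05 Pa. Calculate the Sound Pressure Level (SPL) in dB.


Given values:
  p = 5.846 Pa
  p_ref = 2e-05 Pa
Formula: SPL = 20 * log10(p / p_ref)
Compute ratio: p / p_ref = 5.846 / 2e-05 = 292300
Compute log10: log10(292300) = 5.465829
Multiply: SPL = 20 * 5.465829 = 109.32

109.32 dB


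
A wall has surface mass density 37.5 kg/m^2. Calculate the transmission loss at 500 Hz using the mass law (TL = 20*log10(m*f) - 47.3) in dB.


Given values:
  m = 37.5 kg/m^2, f = 500 Hz
Formula: TL = 20 * log10(m * f) - 47.3
Compute m * f = 37.5 * 500 = 18750.0
Compute log10(18750.0) = 4.273001
Compute 20 * 4.273001 = 85.46
TL = 85.46 - 47.3 = 38.16

38.16 dB


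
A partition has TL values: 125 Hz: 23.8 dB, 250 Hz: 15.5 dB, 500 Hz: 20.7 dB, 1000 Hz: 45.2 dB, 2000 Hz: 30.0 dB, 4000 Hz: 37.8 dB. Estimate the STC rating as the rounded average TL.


Given TL values at each frequency:
  125 Hz: 23.8 dB
  250 Hz: 15.5 dB
  500 Hz: 20.7 dB
  1000 Hz: 45.2 dB
  2000 Hz: 30.0 dB
  4000 Hz: 37.8 dB
Formula: STC ~ round(average of TL values)
Sum = 23.8 + 15.5 + 20.7 + 45.2 + 30.0 + 37.8 = 173.0
Average = 173.0 / 6 = 28.83
Rounded: 29

29


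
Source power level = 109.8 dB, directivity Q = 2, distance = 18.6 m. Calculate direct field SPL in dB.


Given values:
  Lw = 109.8 dB, Q = 2, r = 18.6 m
Formula: SPL = Lw + 10 * log10(Q / (4 * pi * r^2))
Compute 4 * pi * r^2 = 4 * pi * 18.6^2 = 4347.4616
Compute Q / denom = 2 / 4347.4616 = 0.00046004
Compute 10 * log10(0.00046004) = -33.372
SPL = 109.8 + (-33.372) = 76.43

76.43 dB


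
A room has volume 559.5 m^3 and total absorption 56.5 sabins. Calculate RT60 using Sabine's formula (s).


Given values:
  V = 559.5 m^3
  A = 56.5 sabins
Formula: RT60 = 0.161 * V / A
Numerator: 0.161 * 559.5 = 90.0795
RT60 = 90.0795 / 56.5 = 1.594

1.594 s


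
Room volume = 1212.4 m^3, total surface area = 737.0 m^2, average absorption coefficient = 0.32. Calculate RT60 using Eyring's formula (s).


Given values:
  V = 1212.4 m^3, S = 737.0 m^2, alpha = 0.32
Formula: RT60 = 0.161 * V / (-S * ln(1 - alpha))
Compute ln(1 - 0.32) = ln(0.68) = -0.385662
Denominator: -737.0 * -0.385662 = 284.2329
Numerator: 0.161 * 1212.4 = 195.1964
RT60 = 195.1964 / 284.2329 = 0.687

0.687 s


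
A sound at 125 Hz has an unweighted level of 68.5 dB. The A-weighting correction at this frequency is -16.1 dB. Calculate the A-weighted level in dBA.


Given values:
  SPL = 68.5 dB
  A-weighting at 125 Hz = -16.1 dB
Formula: L_A = SPL + A_weight
L_A = 68.5 + (-16.1)
L_A = 52.4

52.4 dBA


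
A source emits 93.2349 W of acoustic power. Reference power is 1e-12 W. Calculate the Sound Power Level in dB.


Given values:
  W = 93.2349 W
  W_ref = 1e-12 W
Formula: SWL = 10 * log10(W / W_ref)
Compute ratio: W / W_ref = 93234900000000
Compute log10: log10(93234900000000) = 13.969579
Multiply: SWL = 10 * 13.969579 = 139.7

139.7 dB


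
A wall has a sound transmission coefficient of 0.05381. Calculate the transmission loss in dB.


Given values:
  tau = 0.05381
Formula: TL = 10 * log10(1 / tau)
Compute 1 / tau = 1 / 0.05381 = 18.5839
Compute log10(18.5839) = 1.269137
TL = 10 * 1.269137 = 12.69

12.69 dB


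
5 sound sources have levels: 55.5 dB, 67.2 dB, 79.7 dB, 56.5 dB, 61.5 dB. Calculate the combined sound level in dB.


Formula: L_total = 10 * log10( sum(10^(Li/10)) )
  Source 1: 10^(55.5/10) = 354813.3892
  Source 2: 10^(67.2/10) = 5248074.6025
  Source 3: 10^(79.7/10) = 93325430.0797
  Source 4: 10^(56.5/10) = 446683.5922
  Source 5: 10^(61.5/10) = 1412537.5446
Sum of linear values = 100787539.2082
L_total = 10 * log10(100787539.2082) = 80.03

80.03 dB


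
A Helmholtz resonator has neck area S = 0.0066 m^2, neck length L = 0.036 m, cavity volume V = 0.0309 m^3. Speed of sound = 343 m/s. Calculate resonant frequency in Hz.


Given values:
  S = 0.0066 m^2, L = 0.036 m, V = 0.0309 m^3, c = 343 m/s
Formula: f = (c / (2*pi)) * sqrt(S / (V * L))
Compute V * L = 0.0309 * 0.036 = 0.0011124
Compute S / (V * L) = 0.0066 / 0.0011124 = 5.9331
Compute sqrt(5.9331) = 2.435796
Compute c / (2*pi) = 343 / 6.283185 = 54.590148
f = 54.590148 * 2.435796 = 132.97

132.97 Hz


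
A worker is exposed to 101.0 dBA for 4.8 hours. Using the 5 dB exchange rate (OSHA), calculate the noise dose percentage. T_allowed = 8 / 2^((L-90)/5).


Given values:
  L = 101.0 dBA, T = 4.8 hours
Formula: T_allowed = 8 / 2^((L - 90) / 5)
Compute exponent: (101.0 - 90) / 5 = 2.2
Compute 2^(2.2) = 4.594793
T_allowed = 8 / 4.594793 = 1.741101 hours
Dose = (T / T_allowed) * 100
Dose = (4.8 / 1.741101) * 100 = 275.69

275.69 %


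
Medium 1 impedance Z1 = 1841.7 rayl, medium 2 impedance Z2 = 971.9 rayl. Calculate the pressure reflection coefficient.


Given values:
  Z1 = 1841.7 rayl, Z2 = 971.9 rayl
Formula: R = (Z2 - Z1) / (Z2 + Z1)
Numerator: Z2 - Z1 = 971.9 - 1841.7 = -869.8
Denominator: Z2 + Z1 = 971.9 + 1841.7 = 2813.6
R = -869.8 / 2813.6 = -0.3091

-0.3091


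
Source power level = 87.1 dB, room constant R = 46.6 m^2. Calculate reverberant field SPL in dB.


Given values:
  Lw = 87.1 dB, R = 46.6 m^2
Formula: SPL = Lw + 10 * log10(4 / R)
Compute 4 / R = 4 / 46.6 = 0.085837
Compute 10 * log10(0.085837) = -10.6633
SPL = 87.1 + (-10.6633) = 76.44

76.44 dB


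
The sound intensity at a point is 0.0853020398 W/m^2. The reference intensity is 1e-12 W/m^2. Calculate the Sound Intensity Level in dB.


Given values:
  I = 0.0853020398 W/m^2
  I_ref = 1e-12 W/m^2
Formula: SIL = 10 * log10(I / I_ref)
Compute ratio: I / I_ref = 85302039800
Compute log10: log10(85302039800) = 10.930959
Multiply: SIL = 10 * 10.930959 = 109.31

109.31 dB


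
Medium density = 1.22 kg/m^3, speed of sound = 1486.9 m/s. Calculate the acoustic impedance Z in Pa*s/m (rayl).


Given values:
  rho = 1.22 kg/m^3
  c = 1486.9 m/s
Formula: Z = rho * c
Z = 1.22 * 1486.9
Z = 1814.02

1814.02 rayl


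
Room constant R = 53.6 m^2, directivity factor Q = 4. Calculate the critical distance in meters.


Given values:
  R = 53.6 m^2, Q = 4
Formula: d_c = 0.141 * sqrt(Q * R)
Compute Q * R = 4 * 53.6 = 214.4
Compute sqrt(214.4) = 14.6424
d_c = 0.141 * 14.6424 = 2.065

2.065 m


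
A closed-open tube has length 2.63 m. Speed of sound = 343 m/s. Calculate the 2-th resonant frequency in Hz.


Given values:
  Tube type: closed-open, L = 2.63 m, c = 343 m/s, n = 2
Formula: f_n = (2n - 1) * c / (4 * L)
Compute 2n - 1 = 2*2 - 1 = 3
Compute 4 * L = 4 * 2.63 = 10.52
f = 3 * 343 / 10.52
f = 97.81

97.81 Hz


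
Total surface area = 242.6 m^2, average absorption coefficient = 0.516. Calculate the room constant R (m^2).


Given values:
  S = 242.6 m^2, alpha = 0.516
Formula: R = S * alpha / (1 - alpha)
Numerator: 242.6 * 0.516 = 125.1816
Denominator: 1 - 0.516 = 0.484
R = 125.1816 / 0.484 = 258.64

258.64 m^2


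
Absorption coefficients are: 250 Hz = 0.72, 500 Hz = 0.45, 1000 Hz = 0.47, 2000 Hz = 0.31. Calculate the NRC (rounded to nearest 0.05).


Given values:
  a_250 = 0.72, a_500 = 0.45
  a_1000 = 0.47, a_2000 = 0.31
Formula: NRC = (a250 + a500 + a1000 + a2000) / 4
Sum = 0.72 + 0.45 + 0.47 + 0.31 = 1.95
NRC = 1.95 / 4 = 0.4875
Rounded to nearest 0.05: 0.5

0.5


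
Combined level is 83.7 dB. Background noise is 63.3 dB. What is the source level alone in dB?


Given values:
  L_total = 83.7 dB, L_bg = 63.3 dB
Formula: L_source = 10 * log10(10^(L_total/10) - 10^(L_bg/10))
Convert to linear:
  10^(83.7/10) = 234422881.532
  10^(63.3/10) = 2137962.0895
Difference: 234422881.532 - 2137962.0895 = 232284919.4425
L_source = 10 * log10(232284919.4425) = 83.66

83.66 dB


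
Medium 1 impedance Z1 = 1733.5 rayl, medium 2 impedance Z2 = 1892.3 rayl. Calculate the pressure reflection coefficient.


Given values:
  Z1 = 1733.5 rayl, Z2 = 1892.3 rayl
Formula: R = (Z2 - Z1) / (Z2 + Z1)
Numerator: Z2 - Z1 = 1892.3 - 1733.5 = 158.8
Denominator: Z2 + Z1 = 1892.3 + 1733.5 = 3625.8
R = 158.8 / 3625.8 = 0.0438

0.0438


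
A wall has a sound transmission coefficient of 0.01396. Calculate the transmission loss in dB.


Given values:
  tau = 0.01396
Formula: TL = 10 * log10(1 / tau)
Compute 1 / tau = 1 / 0.01396 = 71.6332
Compute log10(71.6332) = 1.855114
TL = 10 * 1.855114 = 18.55

18.55 dB


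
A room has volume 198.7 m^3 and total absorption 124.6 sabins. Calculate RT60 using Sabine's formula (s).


Given values:
  V = 198.7 m^3
  A = 124.6 sabins
Formula: RT60 = 0.161 * V / A
Numerator: 0.161 * 198.7 = 31.9907
RT60 = 31.9907 / 124.6 = 0.257

0.257 s


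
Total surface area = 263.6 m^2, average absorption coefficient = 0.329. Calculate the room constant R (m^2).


Given values:
  S = 263.6 m^2, alpha = 0.329
Formula: R = S * alpha / (1 - alpha)
Numerator: 263.6 * 0.329 = 86.7244
Denominator: 1 - 0.329 = 0.671
R = 86.7244 / 0.671 = 129.25

129.25 m^2


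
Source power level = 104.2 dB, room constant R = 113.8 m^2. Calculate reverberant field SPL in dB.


Given values:
  Lw = 104.2 dB, R = 113.8 m^2
Formula: SPL = Lw + 10 * log10(4 / R)
Compute 4 / R = 4 / 113.8 = 0.035149
Compute 10 * log10(0.035149) = -14.5409
SPL = 104.2 + (-14.5409) = 89.66

89.66 dB


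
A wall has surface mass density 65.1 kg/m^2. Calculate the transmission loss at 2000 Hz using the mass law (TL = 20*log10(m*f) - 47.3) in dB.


Given values:
  m = 65.1 kg/m^2, f = 2000 Hz
Formula: TL = 20 * log10(m * f) - 47.3
Compute m * f = 65.1 * 2000 = 130200.0
Compute log10(130200.0) = 5.114611
Compute 20 * 5.114611 = 102.2922
TL = 102.2922 - 47.3 = 54.99

54.99 dB


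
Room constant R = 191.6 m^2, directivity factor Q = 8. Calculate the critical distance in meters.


Given values:
  R = 191.6 m^2, Q = 8
Formula: d_c = 0.141 * sqrt(Q * R)
Compute Q * R = 8 * 191.6 = 1532.8
Compute sqrt(1532.8) = 39.151
d_c = 0.141 * 39.151 = 5.52

5.52 m


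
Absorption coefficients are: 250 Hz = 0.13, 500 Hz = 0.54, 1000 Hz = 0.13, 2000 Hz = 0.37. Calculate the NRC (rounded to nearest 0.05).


Given values:
  a_250 = 0.13, a_500 = 0.54
  a_1000 = 0.13, a_2000 = 0.37
Formula: NRC = (a250 + a500 + a1000 + a2000) / 4
Sum = 0.13 + 0.54 + 0.13 + 0.37 = 1.17
NRC = 1.17 / 4 = 0.2925
Rounded to nearest 0.05: 0.3

0.3


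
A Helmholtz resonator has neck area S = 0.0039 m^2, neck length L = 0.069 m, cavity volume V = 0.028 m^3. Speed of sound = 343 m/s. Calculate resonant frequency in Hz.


Given values:
  S = 0.0039 m^2, L = 0.069 m, V = 0.028 m^3, c = 343 m/s
Formula: f = (c / (2*pi)) * sqrt(S / (V * L))
Compute V * L = 0.028 * 0.069 = 0.001932
Compute S / (V * L) = 0.0039 / 0.001932 = 2.0186
Compute sqrt(2.0186) = 1.420774
Compute c / (2*pi) = 343 / 6.283185 = 54.590148
f = 54.590148 * 1.420774 = 77.56

77.56 Hz


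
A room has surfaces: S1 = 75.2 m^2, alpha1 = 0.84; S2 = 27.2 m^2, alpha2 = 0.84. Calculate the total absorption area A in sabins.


Given surfaces:
  Surface 1: 75.2 * 0.84 = 63.168
  Surface 2: 27.2 * 0.84 = 22.848
Formula: A = sum(Si * alpha_i)
A = 63.168 + 22.848
A = 86.02

86.02 sabins


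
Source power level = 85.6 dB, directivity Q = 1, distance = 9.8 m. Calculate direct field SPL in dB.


Given values:
  Lw = 85.6 dB, Q = 1, r = 9.8 m
Formula: SPL = Lw + 10 * log10(Q / (4 * pi * r^2))
Compute 4 * pi * r^2 = 4 * pi * 9.8^2 = 1206.8742
Compute Q / denom = 1 / 1206.8742 = 0.00082859
Compute 10 * log10(0.00082859) = -30.8166
SPL = 85.6 + (-30.8166) = 54.78

54.78 dB


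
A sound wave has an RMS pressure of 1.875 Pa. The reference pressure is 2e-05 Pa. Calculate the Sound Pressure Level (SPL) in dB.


Given values:
  p = 1.875 Pa
  p_ref = 2e-05 Pa
Formula: SPL = 20 * log10(p / p_ref)
Compute ratio: p / p_ref = 1.875 / 2e-05 = 93750
Compute log10: log10(93750) = 4.971971
Multiply: SPL = 20 * 4.971971 = 99.44

99.44 dB


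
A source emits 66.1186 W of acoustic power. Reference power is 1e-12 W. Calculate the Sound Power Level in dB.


Given values:
  W = 66.1186 W
  W_ref = 1e-12 W
Formula: SWL = 10 * log10(W / W_ref)
Compute ratio: W / W_ref = 66118600000000
Compute log10: log10(66118600000000) = 13.820324
Multiply: SWL = 10 * 13.820324 = 138.2

138.2 dB


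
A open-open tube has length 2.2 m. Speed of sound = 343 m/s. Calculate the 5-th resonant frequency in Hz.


Given values:
  Tube type: open-open, L = 2.2 m, c = 343 m/s, n = 5
Formula: f_n = n * c / (2 * L)
Compute 2 * L = 2 * 2.2 = 4.4
f = 5 * 343 / 4.4
f = 389.77

389.77 Hz


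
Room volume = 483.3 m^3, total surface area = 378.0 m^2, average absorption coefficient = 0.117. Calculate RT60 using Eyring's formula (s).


Given values:
  V = 483.3 m^3, S = 378.0 m^2, alpha = 0.117
Formula: RT60 = 0.161 * V / (-S * ln(1 - alpha))
Compute ln(1 - 0.117) = ln(0.883) = -0.12443
Denominator: -378.0 * -0.12443 = 47.0345
Numerator: 0.161 * 483.3 = 77.8113
RT60 = 77.8113 / 47.0345 = 1.654

1.654 s


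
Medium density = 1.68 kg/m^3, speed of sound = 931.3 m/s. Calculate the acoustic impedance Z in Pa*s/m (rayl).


Given values:
  rho = 1.68 kg/m^3
  c = 931.3 m/s
Formula: Z = rho * c
Z = 1.68 * 931.3
Z = 1564.58

1564.58 rayl


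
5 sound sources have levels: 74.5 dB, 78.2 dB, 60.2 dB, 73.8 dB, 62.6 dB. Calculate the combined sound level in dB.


Formula: L_total = 10 * log10( sum(10^(Li/10)) )
  Source 1: 10^(74.5/10) = 28183829.3126
  Source 2: 10^(78.2/10) = 66069344.8008
  Source 3: 10^(60.2/10) = 1047128.5481
  Source 4: 10^(73.8/10) = 23988329.1902
  Source 5: 10^(62.6/10) = 1819700.8586
Sum of linear values = 121108332.7103
L_total = 10 * log10(121108332.7103) = 80.83

80.83 dB


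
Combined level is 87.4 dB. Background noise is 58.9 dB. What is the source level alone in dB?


Given values:
  L_total = 87.4 dB, L_bg = 58.9 dB
Formula: L_source = 10 * log10(10^(L_total/10) - 10^(L_bg/10))
Convert to linear:
  10^(87.4/10) = 549540873.8576
  10^(58.9/10) = 776247.1166
Difference: 549540873.8576 - 776247.1166 = 548764626.741
L_source = 10 * log10(548764626.741) = 87.39

87.39 dB


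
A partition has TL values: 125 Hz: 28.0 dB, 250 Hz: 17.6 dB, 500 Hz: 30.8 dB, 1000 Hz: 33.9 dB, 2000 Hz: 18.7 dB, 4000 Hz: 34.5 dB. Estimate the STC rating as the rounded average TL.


Given TL values at each frequency:
  125 Hz: 28.0 dB
  250 Hz: 17.6 dB
  500 Hz: 30.8 dB
  1000 Hz: 33.9 dB
  2000 Hz: 18.7 dB
  4000 Hz: 34.5 dB
Formula: STC ~ round(average of TL values)
Sum = 28.0 + 17.6 + 30.8 + 33.9 + 18.7 + 34.5 = 163.5
Average = 163.5 / 6 = 27.25
Rounded: 27

27


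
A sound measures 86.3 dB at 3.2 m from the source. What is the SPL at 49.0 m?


Given values:
  SPL1 = 86.3 dB, r1 = 3.2 m, r2 = 49.0 m
Formula: SPL2 = SPL1 - 20 * log10(r2 / r1)
Compute ratio: r2 / r1 = 49.0 / 3.2 = 15.3125
Compute log10: log10(15.3125) = 1.185046
Compute drop: 20 * 1.185046 = 23.7009
SPL2 = 86.3 - 23.7009 = 62.6

62.6 dB


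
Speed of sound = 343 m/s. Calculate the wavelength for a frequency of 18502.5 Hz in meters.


Given values:
  c = 343 m/s, f = 18502.5 Hz
Formula: lambda = c / f
lambda = 343 / 18502.5
lambda = 0.0185

0.0185 m


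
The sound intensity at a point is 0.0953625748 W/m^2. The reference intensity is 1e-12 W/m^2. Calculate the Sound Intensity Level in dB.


Given values:
  I = 0.0953625748 W/m^2
  I_ref = 1e-12 W/m^2
Formula: SIL = 10 * log10(I / I_ref)
Compute ratio: I / I_ref = 95362574800
Compute log10: log10(95362574800) = 10.979378
Multiply: SIL = 10 * 10.979378 = 109.79

109.79 dB


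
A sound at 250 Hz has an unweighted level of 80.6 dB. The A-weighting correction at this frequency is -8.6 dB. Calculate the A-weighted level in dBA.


Given values:
  SPL = 80.6 dB
  A-weighting at 250 Hz = -8.6 dB
Formula: L_A = SPL + A_weight
L_A = 80.6 + (-8.6)
L_A = 72.0

72.0 dBA


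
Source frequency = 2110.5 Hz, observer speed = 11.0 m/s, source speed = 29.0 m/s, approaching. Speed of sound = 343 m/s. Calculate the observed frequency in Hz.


Given values:
  f_s = 2110.5 Hz, v_o = 11.0 m/s, v_s = 29.0 m/s
  Direction: approaching
Formula: f_o = f_s * (c + v_o) / (c - v_s)
Numerator: c + v_o = 343 + 11.0 = 354.0
Denominator: c - v_s = 343 - 29.0 = 314.0
f_o = 2110.5 * 354.0 / 314.0 = 2379.35

2379.35 Hz


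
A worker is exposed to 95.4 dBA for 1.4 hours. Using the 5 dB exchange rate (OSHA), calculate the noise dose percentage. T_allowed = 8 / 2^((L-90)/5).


Given values:
  L = 95.4 dBA, T = 1.4 hours
Formula: T_allowed = 8 / 2^((L - 90) / 5)
Compute exponent: (95.4 - 90) / 5 = 1.08
Compute 2^(1.08) = 2.114036
T_allowed = 8 / 2.114036 = 3.784231 hours
Dose = (T / T_allowed) * 100
Dose = (1.4 / 3.784231) * 100 = 37.0

37.0 %


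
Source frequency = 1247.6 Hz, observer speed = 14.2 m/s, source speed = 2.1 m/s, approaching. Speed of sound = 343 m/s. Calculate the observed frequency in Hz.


Given values:
  f_s = 1247.6 Hz, v_o = 14.2 m/s, v_s = 2.1 m/s
  Direction: approaching
Formula: f_o = f_s * (c + v_o) / (c - v_s)
Numerator: c + v_o = 343 + 14.2 = 357.2
Denominator: c - v_s = 343 - 2.1 = 340.9
f_o = 1247.6 * 357.2 / 340.9 = 1307.25

1307.25 Hz


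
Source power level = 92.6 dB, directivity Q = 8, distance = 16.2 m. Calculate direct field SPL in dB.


Given values:
  Lw = 92.6 dB, Q = 8, r = 16.2 m
Formula: SPL = Lw + 10 * log10(Q / (4 * pi * r^2))
Compute 4 * pi * r^2 = 4 * pi * 16.2^2 = 3297.9183
Compute Q / denom = 8 / 3297.9183 = 0.00242577
Compute 10 * log10(0.00242577) = -26.1515
SPL = 92.6 + (-26.1515) = 66.45

66.45 dB


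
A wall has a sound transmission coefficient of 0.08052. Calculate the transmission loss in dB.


Given values:
  tau = 0.08052
Formula: TL = 10 * log10(1 / tau)
Compute 1 / tau = 1 / 0.08052 = 12.4193
Compute log10(12.4193) = 1.094097
TL = 10 * 1.094097 = 10.94

10.94 dB


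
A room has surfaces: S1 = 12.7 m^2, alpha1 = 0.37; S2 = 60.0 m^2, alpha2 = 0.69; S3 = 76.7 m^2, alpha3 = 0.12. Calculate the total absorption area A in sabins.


Given surfaces:
  Surface 1: 12.7 * 0.37 = 4.699
  Surface 2: 60.0 * 0.69 = 41.4
  Surface 3: 76.7 * 0.12 = 9.204
Formula: A = sum(Si * alpha_i)
A = 4.699 + 41.4 + 9.204
A = 55.3

55.3 sabins


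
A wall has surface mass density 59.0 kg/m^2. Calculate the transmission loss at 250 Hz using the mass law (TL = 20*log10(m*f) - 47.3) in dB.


Given values:
  m = 59.0 kg/m^2, f = 250 Hz
Formula: TL = 20 * log10(m * f) - 47.3
Compute m * f = 59.0 * 250 = 14750.0
Compute log10(14750.0) = 4.168792
Compute 20 * 4.168792 = 83.3758
TL = 83.3758 - 47.3 = 36.08

36.08 dB


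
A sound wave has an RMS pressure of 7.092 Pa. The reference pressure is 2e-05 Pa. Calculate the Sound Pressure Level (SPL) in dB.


Given values:
  p = 7.092 Pa
  p_ref = 2e-05 Pa
Formula: SPL = 20 * log10(p / p_ref)
Compute ratio: p / p_ref = 7.092 / 2e-05 = 354600
Compute log10: log10(354600) = 5.549739
Multiply: SPL = 20 * 5.549739 = 110.99

110.99 dB


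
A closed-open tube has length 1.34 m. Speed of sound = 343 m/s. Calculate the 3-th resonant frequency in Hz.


Given values:
  Tube type: closed-open, L = 1.34 m, c = 343 m/s, n = 3
Formula: f_n = (2n - 1) * c / (4 * L)
Compute 2n - 1 = 2*3 - 1 = 5
Compute 4 * L = 4 * 1.34 = 5.36
f = 5 * 343 / 5.36
f = 319.96

319.96 Hz


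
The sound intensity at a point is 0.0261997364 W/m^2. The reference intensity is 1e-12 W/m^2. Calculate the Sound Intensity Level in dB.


Given values:
  I = 0.0261997364 W/m^2
  I_ref = 1e-12 W/m^2
Formula: SIL = 10 * log10(I / I_ref)
Compute ratio: I / I_ref = 26199736400
Compute log10: log10(26199736400) = 10.418297
Multiply: SIL = 10 * 10.418297 = 104.18

104.18 dB


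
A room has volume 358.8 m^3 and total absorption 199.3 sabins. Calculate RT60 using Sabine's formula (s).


Given values:
  V = 358.8 m^3
  A = 199.3 sabins
Formula: RT60 = 0.161 * V / A
Numerator: 0.161 * 358.8 = 57.7668
RT60 = 57.7668 / 199.3 = 0.29

0.29 s


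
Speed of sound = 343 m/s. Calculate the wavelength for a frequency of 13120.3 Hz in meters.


Given values:
  c = 343 m/s, f = 13120.3 Hz
Formula: lambda = c / f
lambda = 343 / 13120.3
lambda = 0.0261

0.0261 m


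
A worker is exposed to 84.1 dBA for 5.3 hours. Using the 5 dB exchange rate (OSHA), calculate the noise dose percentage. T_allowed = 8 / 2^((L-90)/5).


Given values:
  L = 84.1 dBA, T = 5.3 hours
Formula: T_allowed = 8 / 2^((L - 90) / 5)
Compute exponent: (84.1 - 90) / 5 = -1.18
Compute 2^(-1.18) = 0.441351
T_allowed = 8 / 0.441351 = 18.126163 hours
Dose = (T / T_allowed) * 100
Dose = (5.3 / 18.126163) * 100 = 29.24

29.24 %


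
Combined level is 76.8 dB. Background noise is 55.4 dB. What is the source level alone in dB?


Given values:
  L_total = 76.8 dB, L_bg = 55.4 dB
Formula: L_source = 10 * log10(10^(L_total/10) - 10^(L_bg/10))
Convert to linear:
  10^(76.8/10) = 47863009.2323
  10^(55.4/10) = 346736.8505
Difference: 47863009.2323 - 346736.8505 = 47516272.3818
L_source = 10 * log10(47516272.3818) = 76.77

76.77 dB


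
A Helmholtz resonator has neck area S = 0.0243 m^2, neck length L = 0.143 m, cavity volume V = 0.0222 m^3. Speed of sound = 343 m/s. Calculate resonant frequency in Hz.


Given values:
  S = 0.0243 m^2, L = 0.143 m, V = 0.0222 m^3, c = 343 m/s
Formula: f = (c / (2*pi)) * sqrt(S / (V * L))
Compute V * L = 0.0222 * 0.143 = 0.0031746
Compute S / (V * L) = 0.0243 / 0.0031746 = 7.6545
Compute sqrt(7.6545) = 2.766677
Compute c / (2*pi) = 343 / 6.283185 = 54.590148
f = 54.590148 * 2.766677 = 151.03

151.03 Hz


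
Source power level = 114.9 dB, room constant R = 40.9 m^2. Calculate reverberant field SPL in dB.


Given values:
  Lw = 114.9 dB, R = 40.9 m^2
Formula: SPL = Lw + 10 * log10(4 / R)
Compute 4 / R = 4 / 40.9 = 0.0978
Compute 10 * log10(0.0978) = -10.0966
SPL = 114.9 + (-10.0966) = 104.8

104.8 dB


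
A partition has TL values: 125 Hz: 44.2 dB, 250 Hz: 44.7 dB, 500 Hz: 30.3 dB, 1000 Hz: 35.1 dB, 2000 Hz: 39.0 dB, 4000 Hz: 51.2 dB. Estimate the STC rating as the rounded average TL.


Given TL values at each frequency:
  125 Hz: 44.2 dB
  250 Hz: 44.7 dB
  500 Hz: 30.3 dB
  1000 Hz: 35.1 dB
  2000 Hz: 39.0 dB
  4000 Hz: 51.2 dB
Formula: STC ~ round(average of TL values)
Sum = 44.2 + 44.7 + 30.3 + 35.1 + 39.0 + 51.2 = 244.5
Average = 244.5 / 6 = 40.75
Rounded: 41

41


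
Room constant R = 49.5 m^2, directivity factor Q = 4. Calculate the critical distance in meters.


Given values:
  R = 49.5 m^2, Q = 4
Formula: d_c = 0.141 * sqrt(Q * R)
Compute Q * R = 4 * 49.5 = 198.0
Compute sqrt(198.0) = 14.0712
d_c = 0.141 * 14.0712 = 1.984

1.984 m


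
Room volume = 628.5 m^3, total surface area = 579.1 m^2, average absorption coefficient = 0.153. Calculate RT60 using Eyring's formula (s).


Given values:
  V = 628.5 m^3, S = 579.1 m^2, alpha = 0.153
Formula: RT60 = 0.161 * V / (-S * ln(1 - alpha))
Compute ln(1 - 0.153) = ln(0.847) = -0.166055
Denominator: -579.1 * -0.166055 = 96.1625
Numerator: 0.161 * 628.5 = 101.1885
RT60 = 101.1885 / 96.1625 = 1.052

1.052 s


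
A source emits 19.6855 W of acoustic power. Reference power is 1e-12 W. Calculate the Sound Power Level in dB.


Given values:
  W = 19.6855 W
  W_ref = 1e-12 W
Formula: SWL = 10 * log10(W / W_ref)
Compute ratio: W / W_ref = 19685500000000
Compute log10: log10(19685500000000) = 13.294146
Multiply: SWL = 10 * 13.294146 = 132.94

132.94 dB


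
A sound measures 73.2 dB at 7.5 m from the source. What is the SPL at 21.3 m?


Given values:
  SPL1 = 73.2 dB, r1 = 7.5 m, r2 = 21.3 m
Formula: SPL2 = SPL1 - 20 * log10(r2 / r1)
Compute ratio: r2 / r1 = 21.3 / 7.5 = 2.84
Compute log10: log10(2.84) = 0.453318
Compute drop: 20 * 0.453318 = 9.0664
SPL2 = 73.2 - 9.0664 = 64.13

64.13 dB


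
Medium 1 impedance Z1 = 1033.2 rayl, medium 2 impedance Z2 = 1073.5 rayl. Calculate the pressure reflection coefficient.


Given values:
  Z1 = 1033.2 rayl, Z2 = 1073.5 rayl
Formula: R = (Z2 - Z1) / (Z2 + Z1)
Numerator: Z2 - Z1 = 1073.5 - 1033.2 = 40.3
Denominator: Z2 + Z1 = 1073.5 + 1033.2 = 2106.7
R = 40.3 / 2106.7 = 0.0191

0.0191


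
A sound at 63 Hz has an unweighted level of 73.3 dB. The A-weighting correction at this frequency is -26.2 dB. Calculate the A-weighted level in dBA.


Given values:
  SPL = 73.3 dB
  A-weighting at 63 Hz = -26.2 dB
Formula: L_A = SPL + A_weight
L_A = 73.3 + (-26.2)
L_A = 47.1

47.1 dBA


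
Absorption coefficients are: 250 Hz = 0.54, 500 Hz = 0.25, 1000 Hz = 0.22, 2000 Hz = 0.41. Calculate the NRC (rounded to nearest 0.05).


Given values:
  a_250 = 0.54, a_500 = 0.25
  a_1000 = 0.22, a_2000 = 0.41
Formula: NRC = (a250 + a500 + a1000 + a2000) / 4
Sum = 0.54 + 0.25 + 0.22 + 0.41 = 1.42
NRC = 1.42 / 4 = 0.355
Rounded to nearest 0.05: 0.35

0.35


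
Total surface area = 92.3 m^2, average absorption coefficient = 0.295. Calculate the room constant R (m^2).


Given values:
  S = 92.3 m^2, alpha = 0.295
Formula: R = S * alpha / (1 - alpha)
Numerator: 92.3 * 0.295 = 27.2285
Denominator: 1 - 0.295 = 0.705
R = 27.2285 / 0.705 = 38.62

38.62 m^2


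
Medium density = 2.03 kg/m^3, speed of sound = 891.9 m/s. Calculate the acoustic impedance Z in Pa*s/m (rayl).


Given values:
  rho = 2.03 kg/m^3
  c = 891.9 m/s
Formula: Z = rho * c
Z = 2.03 * 891.9
Z = 1810.56

1810.56 rayl


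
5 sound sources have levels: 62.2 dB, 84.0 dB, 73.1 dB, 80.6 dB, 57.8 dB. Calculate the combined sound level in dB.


Formula: L_total = 10 * log10( sum(10^(Li/10)) )
  Source 1: 10^(62.2/10) = 1659586.9074
  Source 2: 10^(84.0/10) = 251188643.151
  Source 3: 10^(73.1/10) = 20417379.4467
  Source 4: 10^(80.6/10) = 114815362.1497
  Source 5: 10^(57.8/10) = 602559.5861
Sum of linear values = 388683531.2409
L_total = 10 * log10(388683531.2409) = 85.9

85.9 dB


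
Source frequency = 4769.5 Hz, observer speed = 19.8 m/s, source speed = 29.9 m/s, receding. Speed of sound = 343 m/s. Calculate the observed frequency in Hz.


Given values:
  f_s = 4769.5 Hz, v_o = 19.8 m/s, v_s = 29.9 m/s
  Direction: receding
Formula: f_o = f_s * (c - v_o) / (c + v_s)
Numerator: c - v_o = 343 - 19.8 = 323.2
Denominator: c + v_s = 343 + 29.9 = 372.9
f_o = 4769.5 * 323.2 / 372.9 = 4133.82

4133.82 Hz


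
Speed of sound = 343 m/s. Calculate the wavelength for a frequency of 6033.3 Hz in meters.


Given values:
  c = 343 m/s, f = 6033.3 Hz
Formula: lambda = c / f
lambda = 343 / 6033.3
lambda = 0.0569

0.0569 m


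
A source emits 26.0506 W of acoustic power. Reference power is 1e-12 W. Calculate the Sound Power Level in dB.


Given values:
  W = 26.0506 W
  W_ref = 1e-12 W
Formula: SWL = 10 * log10(W / W_ref)
Compute ratio: W / W_ref = 26050600000000
Compute log10: log10(26050600000000) = 13.415818
Multiply: SWL = 10 * 13.415818 = 134.16

134.16 dB


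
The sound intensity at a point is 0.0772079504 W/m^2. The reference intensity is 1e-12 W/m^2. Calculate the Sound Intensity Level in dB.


Given values:
  I = 0.0772079504 W/m^2
  I_ref = 1e-12 W/m^2
Formula: SIL = 10 * log10(I / I_ref)
Compute ratio: I / I_ref = 77207950400
Compute log10: log10(77207950400) = 10.887662
Multiply: SIL = 10 * 10.887662 = 108.88

108.88 dB


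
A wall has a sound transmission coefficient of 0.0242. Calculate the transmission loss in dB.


Given values:
  tau = 0.0242
Formula: TL = 10 * log10(1 / tau)
Compute 1 / tau = 1 / 0.0242 = 41.3223
Compute log10(41.3223) = 1.616184
TL = 10 * 1.616184 = 16.16

16.16 dB


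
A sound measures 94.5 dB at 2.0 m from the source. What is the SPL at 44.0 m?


Given values:
  SPL1 = 94.5 dB, r1 = 2.0 m, r2 = 44.0 m
Formula: SPL2 = SPL1 - 20 * log10(r2 / r1)
Compute ratio: r2 / r1 = 44.0 / 2.0 = 22.0
Compute log10: log10(22.0) = 1.342423
Compute drop: 20 * 1.342423 = 26.8485
SPL2 = 94.5 - 26.8485 = 67.65

67.65 dB


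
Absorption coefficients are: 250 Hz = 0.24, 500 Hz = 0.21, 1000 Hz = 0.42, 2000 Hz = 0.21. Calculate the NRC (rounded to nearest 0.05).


Given values:
  a_250 = 0.24, a_500 = 0.21
  a_1000 = 0.42, a_2000 = 0.21
Formula: NRC = (a250 + a500 + a1000 + a2000) / 4
Sum = 0.24 + 0.21 + 0.42 + 0.21 = 1.08
NRC = 1.08 / 4 = 0.27
Rounded to nearest 0.05: 0.25

0.25


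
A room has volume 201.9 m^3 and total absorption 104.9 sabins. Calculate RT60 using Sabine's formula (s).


Given values:
  V = 201.9 m^3
  A = 104.9 sabins
Formula: RT60 = 0.161 * V / A
Numerator: 0.161 * 201.9 = 32.5059
RT60 = 32.5059 / 104.9 = 0.31

0.31 s


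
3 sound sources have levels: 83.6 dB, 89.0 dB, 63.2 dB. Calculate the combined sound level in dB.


Formula: L_total = 10 * log10( sum(10^(Li/10)) )
  Source 1: 10^(83.6/10) = 229086765.2768
  Source 2: 10^(89.0/10) = 794328234.7243
  Source 3: 10^(63.2/10) = 2089296.1309
Sum of linear values = 1025504296.132
L_total = 10 * log10(1025504296.132) = 90.11

90.11 dB


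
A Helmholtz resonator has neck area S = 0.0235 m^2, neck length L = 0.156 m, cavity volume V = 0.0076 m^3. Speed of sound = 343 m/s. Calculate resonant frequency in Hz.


Given values:
  S = 0.0235 m^2, L = 0.156 m, V = 0.0076 m^3, c = 343 m/s
Formula: f = (c / (2*pi)) * sqrt(S / (V * L))
Compute V * L = 0.0076 * 0.156 = 0.0011856
Compute S / (V * L) = 0.0235 / 0.0011856 = 19.8212
Compute sqrt(19.8212) = 4.452101
Compute c / (2*pi) = 343 / 6.283185 = 54.590148
f = 54.590148 * 4.452101 = 243.04

243.04 Hz


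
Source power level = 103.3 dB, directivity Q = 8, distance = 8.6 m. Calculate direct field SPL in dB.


Given values:
  Lw = 103.3 dB, Q = 8, r = 8.6 m
Formula: SPL = Lw + 10 * log10(Q / (4 * pi * r^2))
Compute 4 * pi * r^2 = 4 * pi * 8.6^2 = 929.4088
Compute Q / denom = 8 / 929.4088 = 0.00860762
Compute 10 * log10(0.00860762) = -20.6512
SPL = 103.3 + (-20.6512) = 82.65

82.65 dB


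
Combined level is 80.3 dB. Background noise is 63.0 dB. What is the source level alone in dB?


Given values:
  L_total = 80.3 dB, L_bg = 63.0 dB
Formula: L_source = 10 * log10(10^(L_total/10) - 10^(L_bg/10))
Convert to linear:
  10^(80.3/10) = 107151930.5238
  10^(63.0/10) = 1995262.315
Difference: 107151930.5238 - 1995262.315 = 105156668.2088
L_source = 10 * log10(105156668.2088) = 80.22

80.22 dB


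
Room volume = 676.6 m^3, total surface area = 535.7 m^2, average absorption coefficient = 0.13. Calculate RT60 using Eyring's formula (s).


Given values:
  V = 676.6 m^3, S = 535.7 m^2, alpha = 0.13
Formula: RT60 = 0.161 * V / (-S * ln(1 - alpha))
Compute ln(1 - 0.13) = ln(0.87) = -0.139262
Denominator: -535.7 * -0.139262 = 74.6027
Numerator: 0.161 * 676.6 = 108.9326
RT60 = 108.9326 / 74.6027 = 1.46

1.46 s


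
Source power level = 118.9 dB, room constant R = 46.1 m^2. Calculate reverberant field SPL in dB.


Given values:
  Lw = 118.9 dB, R = 46.1 m^2
Formula: SPL = Lw + 10 * log10(4 / R)
Compute 4 / R = 4 / 46.1 = 0.086768
Compute 10 * log10(0.086768) = -10.6164
SPL = 118.9 + (-10.6164) = 108.28

108.28 dB


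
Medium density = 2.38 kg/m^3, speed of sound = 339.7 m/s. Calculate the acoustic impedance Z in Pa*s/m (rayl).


Given values:
  rho = 2.38 kg/m^3
  c = 339.7 m/s
Formula: Z = rho * c
Z = 2.38 * 339.7
Z = 808.49

808.49 rayl


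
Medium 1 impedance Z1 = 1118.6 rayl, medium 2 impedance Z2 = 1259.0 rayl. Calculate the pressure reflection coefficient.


Given values:
  Z1 = 1118.6 rayl, Z2 = 1259.0 rayl
Formula: R = (Z2 - Z1) / (Z2 + Z1)
Numerator: Z2 - Z1 = 1259.0 - 1118.6 = 140.4
Denominator: Z2 + Z1 = 1259.0 + 1118.6 = 2377.6
R = 140.4 / 2377.6 = 0.0591

0.0591


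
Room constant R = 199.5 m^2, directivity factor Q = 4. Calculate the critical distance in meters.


Given values:
  R = 199.5 m^2, Q = 4
Formula: d_c = 0.141 * sqrt(Q * R)
Compute Q * R = 4 * 199.5 = 798.0
Compute sqrt(798.0) = 28.2489
d_c = 0.141 * 28.2489 = 3.983

3.983 m


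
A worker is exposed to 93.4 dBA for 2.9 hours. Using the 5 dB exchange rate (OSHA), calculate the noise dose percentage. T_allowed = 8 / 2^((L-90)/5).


Given values:
  L = 93.4 dBA, T = 2.9 hours
Formula: T_allowed = 8 / 2^((L - 90) / 5)
Compute exponent: (93.4 - 90) / 5 = 0.68
Compute 2^(0.68) = 1.60214
T_allowed = 8 / 1.60214 = 4.993321 hours
Dose = (T / T_allowed) * 100
Dose = (2.9 / 4.993321) * 100 = 58.08

58.08 %


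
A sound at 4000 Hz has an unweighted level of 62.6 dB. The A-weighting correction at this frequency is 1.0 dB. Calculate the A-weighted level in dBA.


Given values:
  SPL = 62.6 dB
  A-weighting at 4000 Hz = 1.0 dB
Formula: L_A = SPL + A_weight
L_A = 62.6 + (1.0)
L_A = 63.6

63.6 dBA


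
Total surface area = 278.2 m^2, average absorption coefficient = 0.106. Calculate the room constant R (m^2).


Given values:
  S = 278.2 m^2, alpha = 0.106
Formula: R = S * alpha / (1 - alpha)
Numerator: 278.2 * 0.106 = 29.4892
Denominator: 1 - 0.106 = 0.894
R = 29.4892 / 0.894 = 32.99

32.99 m^2


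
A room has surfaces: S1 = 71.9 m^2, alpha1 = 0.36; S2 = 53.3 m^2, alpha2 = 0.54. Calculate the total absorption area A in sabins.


Given surfaces:
  Surface 1: 71.9 * 0.36 = 25.884
  Surface 2: 53.3 * 0.54 = 28.782
Formula: A = sum(Si * alpha_i)
A = 25.884 + 28.782
A = 54.67

54.67 sabins


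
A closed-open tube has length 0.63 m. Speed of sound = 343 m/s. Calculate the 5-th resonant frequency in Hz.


Given values:
  Tube type: closed-open, L = 0.63 m, c = 343 m/s, n = 5
Formula: f_n = (2n - 1) * c / (4 * L)
Compute 2n - 1 = 2*5 - 1 = 9
Compute 4 * L = 4 * 0.63 = 2.52
f = 9 * 343 / 2.52
f = 1225.0

1225.0 Hz


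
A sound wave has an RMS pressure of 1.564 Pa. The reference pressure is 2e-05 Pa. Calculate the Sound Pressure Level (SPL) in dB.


Given values:
  p = 1.564 Pa
  p_ref = 2e-05 Pa
Formula: SPL = 20 * log10(p / p_ref)
Compute ratio: p / p_ref = 1.564 / 2e-05 = 78200
Compute log10: log10(78200) = 4.893207
Multiply: SPL = 20 * 4.893207 = 97.86

97.86 dB


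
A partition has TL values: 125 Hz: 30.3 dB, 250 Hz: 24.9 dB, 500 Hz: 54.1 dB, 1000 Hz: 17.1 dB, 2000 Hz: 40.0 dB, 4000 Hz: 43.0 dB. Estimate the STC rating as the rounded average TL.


Given TL values at each frequency:
  125 Hz: 30.3 dB
  250 Hz: 24.9 dB
  500 Hz: 54.1 dB
  1000 Hz: 17.1 dB
  2000 Hz: 40.0 dB
  4000 Hz: 43.0 dB
Formula: STC ~ round(average of TL values)
Sum = 30.3 + 24.9 + 54.1 + 17.1 + 40.0 + 43.0 = 209.4
Average = 209.4 / 6 = 34.9
Rounded: 35

35


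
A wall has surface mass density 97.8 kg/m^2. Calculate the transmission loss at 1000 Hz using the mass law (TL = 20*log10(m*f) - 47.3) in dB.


Given values:
  m = 97.8 kg/m^2, f = 1000 Hz
Formula: TL = 20 * log10(m * f) - 47.3
Compute m * f = 97.8 * 1000 = 97800.0
Compute log10(97800.0) = 4.990339
Compute 20 * 4.990339 = 99.8068
TL = 99.8068 - 47.3 = 52.51

52.51 dB


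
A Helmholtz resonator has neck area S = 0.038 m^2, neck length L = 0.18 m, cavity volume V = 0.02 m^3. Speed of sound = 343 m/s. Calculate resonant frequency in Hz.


Given values:
  S = 0.038 m^2, L = 0.18 m, V = 0.02 m^3, c = 343 m/s
Formula: f = (c / (2*pi)) * sqrt(S / (V * L))
Compute V * L = 0.02 * 0.18 = 0.0036
Compute S / (V * L) = 0.038 / 0.0036 = 10.5556
Compute sqrt(10.5556) = 3.248938
Compute c / (2*pi) = 343 / 6.283185 = 54.590148
f = 54.590148 * 3.248938 = 177.36

177.36 Hz
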